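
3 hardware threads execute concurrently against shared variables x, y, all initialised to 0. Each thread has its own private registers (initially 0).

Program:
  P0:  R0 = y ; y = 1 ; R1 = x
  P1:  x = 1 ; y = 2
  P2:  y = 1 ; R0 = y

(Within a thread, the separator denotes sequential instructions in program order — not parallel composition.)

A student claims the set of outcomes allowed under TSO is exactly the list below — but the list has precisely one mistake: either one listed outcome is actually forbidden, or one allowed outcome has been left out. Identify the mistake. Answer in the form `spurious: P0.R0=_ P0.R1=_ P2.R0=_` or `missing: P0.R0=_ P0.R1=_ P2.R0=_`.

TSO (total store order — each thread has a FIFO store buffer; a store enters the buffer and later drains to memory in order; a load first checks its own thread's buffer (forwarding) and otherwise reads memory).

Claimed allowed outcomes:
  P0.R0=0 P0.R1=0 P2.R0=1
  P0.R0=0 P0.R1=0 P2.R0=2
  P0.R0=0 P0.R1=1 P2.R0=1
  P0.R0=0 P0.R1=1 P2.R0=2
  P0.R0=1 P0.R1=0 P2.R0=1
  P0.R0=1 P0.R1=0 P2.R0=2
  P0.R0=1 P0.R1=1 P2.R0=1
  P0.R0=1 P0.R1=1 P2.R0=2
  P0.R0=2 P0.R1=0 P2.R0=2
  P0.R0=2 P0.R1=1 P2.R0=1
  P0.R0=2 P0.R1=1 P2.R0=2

outcome vector order: (P0.R0,P0.R1,P2.R0)
[TSO] allowed = {(0,0,1); (0,0,2); (0,1,1); (0,1,2); (1,0,1); (1,0,2); (1,1,1); (1,1,2); (2,1,1); (2,1,2)}
claimed∖TSO = {(2,0,2)}

spurious: P0.R0=2 P0.R1=0 P2.R0=2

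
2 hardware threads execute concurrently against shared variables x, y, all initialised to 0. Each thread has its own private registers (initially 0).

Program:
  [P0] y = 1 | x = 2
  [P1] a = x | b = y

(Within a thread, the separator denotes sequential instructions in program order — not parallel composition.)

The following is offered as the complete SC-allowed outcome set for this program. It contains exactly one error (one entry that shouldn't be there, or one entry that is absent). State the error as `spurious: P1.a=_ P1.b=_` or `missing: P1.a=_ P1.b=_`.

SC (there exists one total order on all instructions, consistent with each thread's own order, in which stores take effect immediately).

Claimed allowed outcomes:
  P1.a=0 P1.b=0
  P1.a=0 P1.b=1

outcome vector order: (P1.a,P1.b)
SC (3): <0 0>; <0 1>; <2 1>
SC∖claimed = {<2 1>}

missing: P1.a=2 P1.b=1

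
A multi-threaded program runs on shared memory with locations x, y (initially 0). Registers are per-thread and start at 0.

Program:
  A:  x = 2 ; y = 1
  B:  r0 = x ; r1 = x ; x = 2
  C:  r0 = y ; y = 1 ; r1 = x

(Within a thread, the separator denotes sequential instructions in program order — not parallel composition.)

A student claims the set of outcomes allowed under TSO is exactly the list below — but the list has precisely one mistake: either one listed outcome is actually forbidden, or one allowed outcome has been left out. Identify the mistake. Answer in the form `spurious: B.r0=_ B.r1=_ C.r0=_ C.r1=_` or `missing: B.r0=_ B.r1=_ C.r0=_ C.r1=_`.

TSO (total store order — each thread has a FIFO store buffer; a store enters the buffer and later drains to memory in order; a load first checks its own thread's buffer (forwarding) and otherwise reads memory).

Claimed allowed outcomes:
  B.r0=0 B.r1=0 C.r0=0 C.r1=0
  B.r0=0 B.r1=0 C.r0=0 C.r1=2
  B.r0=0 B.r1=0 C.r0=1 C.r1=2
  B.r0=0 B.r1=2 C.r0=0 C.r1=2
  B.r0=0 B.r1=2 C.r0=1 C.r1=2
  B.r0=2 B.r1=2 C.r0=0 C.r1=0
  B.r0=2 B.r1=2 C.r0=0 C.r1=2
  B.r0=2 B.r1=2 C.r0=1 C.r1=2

missing: B.r0=0 B.r1=2 C.r0=0 C.r1=0

outcome vector order: (B.r0,B.r1,C.r0,C.r1)
TSO: 9 outcomes — {<0 0 0 0> <0 0 0 2> <0 0 1 2> <0 2 0 0> <0 2 0 2> <0 2 1 2> <2 2 0 0> <2 2 0 2> <2 2 1 2>}
TSO∖claimed = {<0 2 0 0>}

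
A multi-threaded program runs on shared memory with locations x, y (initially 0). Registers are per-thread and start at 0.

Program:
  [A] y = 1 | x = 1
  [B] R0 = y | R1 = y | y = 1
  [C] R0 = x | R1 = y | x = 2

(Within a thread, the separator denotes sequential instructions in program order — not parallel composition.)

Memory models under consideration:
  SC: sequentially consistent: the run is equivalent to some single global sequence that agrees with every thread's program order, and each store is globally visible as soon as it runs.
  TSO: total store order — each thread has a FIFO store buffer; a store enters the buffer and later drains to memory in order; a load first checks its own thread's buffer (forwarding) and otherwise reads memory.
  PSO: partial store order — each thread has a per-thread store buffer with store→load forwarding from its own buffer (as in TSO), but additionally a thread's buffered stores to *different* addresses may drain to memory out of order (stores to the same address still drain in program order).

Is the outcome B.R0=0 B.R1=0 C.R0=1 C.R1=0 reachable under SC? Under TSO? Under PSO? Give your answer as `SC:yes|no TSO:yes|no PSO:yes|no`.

outcome vector order: (B.R0,B.R1,C.R0,C.R1)
SC: 9 outcomes — {0000, 0001, 0011, 0100, 0101, 0111, 1100, 1101, 1111}
TSO: 9 outcomes — {0000, 0001, 0011, 0100, 0101, 0111, 1100, 1101, 1111}
PSO: 12 outcomes — {0000, 0001, 0010, 0011, 0100, 0101, 0110, 0111, 1100, 1101, 1110, 1111}
target 0010 ∈ {PSO}

SC:no TSO:no PSO:yes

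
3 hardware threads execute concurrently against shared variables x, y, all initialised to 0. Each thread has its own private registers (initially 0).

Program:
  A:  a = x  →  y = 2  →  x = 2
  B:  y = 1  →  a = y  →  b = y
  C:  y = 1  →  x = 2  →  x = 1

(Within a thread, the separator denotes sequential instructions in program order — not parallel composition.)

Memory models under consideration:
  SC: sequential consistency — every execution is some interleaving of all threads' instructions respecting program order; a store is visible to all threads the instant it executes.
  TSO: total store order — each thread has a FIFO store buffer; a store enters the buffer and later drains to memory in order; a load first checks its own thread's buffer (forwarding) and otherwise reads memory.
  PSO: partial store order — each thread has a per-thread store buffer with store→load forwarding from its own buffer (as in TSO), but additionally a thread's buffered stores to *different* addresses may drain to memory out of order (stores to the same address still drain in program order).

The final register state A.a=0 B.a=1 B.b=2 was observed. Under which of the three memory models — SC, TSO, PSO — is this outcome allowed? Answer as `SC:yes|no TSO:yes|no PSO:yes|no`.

SC:yes TSO:yes PSO:yes

outcome vector order: (A.a,B.a,B.b)
SC (10): 011 012 021 022 111 112 122 211 212 222
TSO (10): 011 012 021 022 111 112 122 211 212 222
PSO (12): 011 012 021 022 111 112 121 122 211 212 221 222
target 012 ∈ {SC,TSO,PSO}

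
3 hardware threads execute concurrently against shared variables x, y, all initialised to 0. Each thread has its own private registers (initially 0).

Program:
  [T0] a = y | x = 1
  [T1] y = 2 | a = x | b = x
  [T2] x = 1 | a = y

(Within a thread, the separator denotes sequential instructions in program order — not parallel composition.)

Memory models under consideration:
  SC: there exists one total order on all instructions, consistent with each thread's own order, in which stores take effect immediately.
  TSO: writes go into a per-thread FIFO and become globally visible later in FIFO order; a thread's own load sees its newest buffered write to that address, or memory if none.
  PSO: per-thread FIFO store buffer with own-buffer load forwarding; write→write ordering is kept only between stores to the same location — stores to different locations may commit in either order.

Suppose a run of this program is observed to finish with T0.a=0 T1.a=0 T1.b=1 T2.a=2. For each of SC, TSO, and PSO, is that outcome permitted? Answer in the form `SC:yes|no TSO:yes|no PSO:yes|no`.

SC:yes TSO:yes PSO:yes

outcome vector order: (T0.a,T1.a,T1.b,T2.a)
SC (8): (0,0,0,2) (0,0,1,2) (0,1,1,0) (0,1,1,2) (2,0,0,2) (2,0,1,2) (2,1,1,0) (2,1,1,2)
TSO (12): (0,0,0,0) (0,0,0,2) (0,0,1,0) (0,0,1,2) (0,1,1,0) (0,1,1,2) (2,0,0,0) (2,0,0,2) (2,0,1,0) (2,0,1,2) (2,1,1,0) (2,1,1,2)
PSO (12): (0,0,0,0) (0,0,0,2) (0,0,1,0) (0,0,1,2) (0,1,1,0) (0,1,1,2) (2,0,0,0) (2,0,0,2) (2,0,1,0) (2,0,1,2) (2,1,1,0) (2,1,1,2)
target (0,0,1,2) ∈ {SC,TSO,PSO}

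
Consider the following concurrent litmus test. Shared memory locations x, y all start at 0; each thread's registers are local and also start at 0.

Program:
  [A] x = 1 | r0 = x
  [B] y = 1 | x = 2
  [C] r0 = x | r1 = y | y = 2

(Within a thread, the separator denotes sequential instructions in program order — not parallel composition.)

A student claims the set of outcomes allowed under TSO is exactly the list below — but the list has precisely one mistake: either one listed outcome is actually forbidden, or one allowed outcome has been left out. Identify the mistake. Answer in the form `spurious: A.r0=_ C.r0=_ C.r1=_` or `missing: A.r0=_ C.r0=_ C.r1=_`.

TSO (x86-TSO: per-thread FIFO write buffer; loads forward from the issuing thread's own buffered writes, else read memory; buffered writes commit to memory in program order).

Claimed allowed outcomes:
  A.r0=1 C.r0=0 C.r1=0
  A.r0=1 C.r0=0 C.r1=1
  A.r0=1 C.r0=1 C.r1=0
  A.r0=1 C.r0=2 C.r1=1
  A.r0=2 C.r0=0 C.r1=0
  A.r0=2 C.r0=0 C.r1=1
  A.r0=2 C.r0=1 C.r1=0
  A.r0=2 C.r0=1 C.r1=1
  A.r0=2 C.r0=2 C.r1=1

outcome vector order: (A.r0,C.r0,C.r1)
under TSO → <1 0 0>, <1 0 1>, <1 1 0>, <1 1 1>, <1 2 1>, <2 0 0>, <2 0 1>, <2 1 0>, <2 1 1>, <2 2 1>
TSO∖claimed = {<1 1 1>}

missing: A.r0=1 C.r0=1 C.r1=1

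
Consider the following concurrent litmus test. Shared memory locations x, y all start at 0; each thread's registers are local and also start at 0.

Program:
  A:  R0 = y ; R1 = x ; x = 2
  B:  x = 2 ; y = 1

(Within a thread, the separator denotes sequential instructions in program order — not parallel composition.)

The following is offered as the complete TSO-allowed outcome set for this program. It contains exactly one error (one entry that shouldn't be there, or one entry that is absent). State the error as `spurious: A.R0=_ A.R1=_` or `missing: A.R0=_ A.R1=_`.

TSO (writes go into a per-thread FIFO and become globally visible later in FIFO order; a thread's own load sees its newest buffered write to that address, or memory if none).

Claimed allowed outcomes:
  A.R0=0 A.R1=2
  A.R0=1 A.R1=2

missing: A.R0=0 A.R1=0

outcome vector order: (A.R0,A.R1)
TSO (3): 00, 02, 12
TSO∖claimed = {00}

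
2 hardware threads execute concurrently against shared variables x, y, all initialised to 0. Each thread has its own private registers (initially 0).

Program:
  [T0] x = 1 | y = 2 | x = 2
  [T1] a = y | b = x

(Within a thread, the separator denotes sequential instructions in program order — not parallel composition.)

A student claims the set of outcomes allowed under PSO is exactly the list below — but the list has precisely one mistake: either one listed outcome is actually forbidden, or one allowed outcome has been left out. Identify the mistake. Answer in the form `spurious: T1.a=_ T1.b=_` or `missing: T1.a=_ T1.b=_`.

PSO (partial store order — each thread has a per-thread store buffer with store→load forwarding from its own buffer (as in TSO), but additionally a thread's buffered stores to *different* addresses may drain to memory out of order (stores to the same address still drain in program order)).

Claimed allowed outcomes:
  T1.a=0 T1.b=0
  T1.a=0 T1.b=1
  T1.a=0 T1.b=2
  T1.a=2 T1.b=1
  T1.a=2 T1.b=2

outcome vector order: (T1.a,T1.b)
PSO: 6 outcomes — {0/0 0/1 0/2 2/0 2/1 2/2}
PSO∖claimed = {2/0}

missing: T1.a=2 T1.b=0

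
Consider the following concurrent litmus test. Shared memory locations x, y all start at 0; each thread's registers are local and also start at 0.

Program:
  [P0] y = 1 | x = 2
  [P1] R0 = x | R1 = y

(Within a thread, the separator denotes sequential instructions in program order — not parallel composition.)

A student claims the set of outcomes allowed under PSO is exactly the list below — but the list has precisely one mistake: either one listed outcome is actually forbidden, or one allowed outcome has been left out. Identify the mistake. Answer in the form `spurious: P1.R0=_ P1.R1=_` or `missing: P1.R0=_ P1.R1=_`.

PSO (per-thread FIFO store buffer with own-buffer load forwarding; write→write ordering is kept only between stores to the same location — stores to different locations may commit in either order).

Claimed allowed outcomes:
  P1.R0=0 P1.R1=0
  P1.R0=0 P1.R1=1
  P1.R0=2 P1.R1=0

outcome vector order: (P1.R0,P1.R1)
[PSO] allowed = {00, 01, 20, 21}
PSO∖claimed = {21}

missing: P1.R0=2 P1.R1=1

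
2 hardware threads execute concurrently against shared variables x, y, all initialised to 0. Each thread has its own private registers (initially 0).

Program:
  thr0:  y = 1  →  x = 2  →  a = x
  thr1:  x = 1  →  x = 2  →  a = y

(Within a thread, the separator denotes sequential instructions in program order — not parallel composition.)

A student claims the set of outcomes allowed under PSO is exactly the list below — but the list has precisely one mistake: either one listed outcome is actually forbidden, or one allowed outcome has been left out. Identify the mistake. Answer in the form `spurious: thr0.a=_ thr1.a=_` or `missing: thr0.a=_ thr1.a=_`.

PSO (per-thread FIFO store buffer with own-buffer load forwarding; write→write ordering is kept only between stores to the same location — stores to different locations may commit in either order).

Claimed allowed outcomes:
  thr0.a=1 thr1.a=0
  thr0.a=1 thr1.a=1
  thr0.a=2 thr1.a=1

missing: thr0.a=2 thr1.a=0

outcome vector order: (thr0.a,thr1.a)
PSO (4): 1/0; 1/1; 2/0; 2/1
PSO∖claimed = {2/0}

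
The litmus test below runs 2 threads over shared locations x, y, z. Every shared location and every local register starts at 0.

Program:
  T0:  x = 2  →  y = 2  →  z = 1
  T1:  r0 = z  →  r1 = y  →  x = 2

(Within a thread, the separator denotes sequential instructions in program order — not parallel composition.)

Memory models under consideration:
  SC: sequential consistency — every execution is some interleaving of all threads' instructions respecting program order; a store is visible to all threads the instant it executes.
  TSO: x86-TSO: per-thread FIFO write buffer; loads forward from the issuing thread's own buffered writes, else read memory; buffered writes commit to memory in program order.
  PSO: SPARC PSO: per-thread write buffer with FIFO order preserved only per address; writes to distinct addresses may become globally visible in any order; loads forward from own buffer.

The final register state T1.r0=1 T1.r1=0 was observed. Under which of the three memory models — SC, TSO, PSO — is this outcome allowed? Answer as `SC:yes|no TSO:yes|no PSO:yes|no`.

outcome vector order: (T1.r0,T1.r1)
under SC → <0 0>, <0 2>, <1 2>
under TSO → <0 0>, <0 2>, <1 2>
under PSO → <0 0>, <0 2>, <1 0>, <1 2>
target <1 0> ∈ {PSO}

SC:no TSO:no PSO:yes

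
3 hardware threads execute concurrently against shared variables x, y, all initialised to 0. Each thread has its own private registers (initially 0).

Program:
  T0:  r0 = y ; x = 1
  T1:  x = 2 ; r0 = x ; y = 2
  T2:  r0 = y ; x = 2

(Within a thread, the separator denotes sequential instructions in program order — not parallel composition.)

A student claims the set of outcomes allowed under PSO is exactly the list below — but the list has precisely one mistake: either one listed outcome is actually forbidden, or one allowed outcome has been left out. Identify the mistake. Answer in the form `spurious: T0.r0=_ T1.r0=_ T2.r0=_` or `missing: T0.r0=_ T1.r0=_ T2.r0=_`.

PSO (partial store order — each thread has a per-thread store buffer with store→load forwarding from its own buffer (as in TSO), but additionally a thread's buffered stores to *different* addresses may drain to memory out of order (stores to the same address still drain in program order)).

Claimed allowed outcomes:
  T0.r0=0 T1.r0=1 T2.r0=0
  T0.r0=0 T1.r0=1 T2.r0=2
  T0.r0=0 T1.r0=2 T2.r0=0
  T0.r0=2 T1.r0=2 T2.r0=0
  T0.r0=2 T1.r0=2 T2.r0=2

missing: T0.r0=0 T1.r0=2 T2.r0=2

outcome vector order: (T0.r0,T1.r0,T2.r0)
PSO (6): 0/1/0, 0/1/2, 0/2/0, 0/2/2, 2/2/0, 2/2/2
PSO∖claimed = {0/2/2}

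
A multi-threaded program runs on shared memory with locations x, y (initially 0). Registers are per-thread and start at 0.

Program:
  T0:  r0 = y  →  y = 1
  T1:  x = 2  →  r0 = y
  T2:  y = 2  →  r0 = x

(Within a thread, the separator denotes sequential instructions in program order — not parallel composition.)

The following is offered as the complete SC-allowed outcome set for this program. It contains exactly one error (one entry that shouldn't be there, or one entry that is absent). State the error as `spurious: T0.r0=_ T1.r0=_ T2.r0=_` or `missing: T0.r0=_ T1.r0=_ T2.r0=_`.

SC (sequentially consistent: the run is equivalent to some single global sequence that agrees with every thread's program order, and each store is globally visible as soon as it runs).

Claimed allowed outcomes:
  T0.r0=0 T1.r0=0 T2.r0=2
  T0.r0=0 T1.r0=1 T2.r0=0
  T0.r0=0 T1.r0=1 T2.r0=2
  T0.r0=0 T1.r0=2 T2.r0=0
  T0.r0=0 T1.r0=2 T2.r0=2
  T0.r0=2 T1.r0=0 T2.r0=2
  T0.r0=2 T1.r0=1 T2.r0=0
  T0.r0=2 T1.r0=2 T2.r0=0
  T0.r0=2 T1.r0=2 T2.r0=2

outcome vector order: (T0.r0,T1.r0,T2.r0)
SC (10): 002, 010, 012, 020, 022, 202, 210, 212, 220, 222
SC∖claimed = {212}

missing: T0.r0=2 T1.r0=1 T2.r0=2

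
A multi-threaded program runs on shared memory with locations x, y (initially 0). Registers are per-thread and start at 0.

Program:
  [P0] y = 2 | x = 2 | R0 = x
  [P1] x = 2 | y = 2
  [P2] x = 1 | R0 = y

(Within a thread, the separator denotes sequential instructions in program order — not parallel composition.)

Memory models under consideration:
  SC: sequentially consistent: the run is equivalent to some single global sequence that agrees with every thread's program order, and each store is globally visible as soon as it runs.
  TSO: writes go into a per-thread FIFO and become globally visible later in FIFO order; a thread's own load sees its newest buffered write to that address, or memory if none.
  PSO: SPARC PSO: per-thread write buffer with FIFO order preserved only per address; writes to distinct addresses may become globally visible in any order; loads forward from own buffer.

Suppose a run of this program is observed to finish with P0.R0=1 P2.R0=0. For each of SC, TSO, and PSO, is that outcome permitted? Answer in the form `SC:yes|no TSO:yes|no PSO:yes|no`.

outcome vector order: (P0.R0,P2.R0)
under SC → (1,2); (2,0); (2,2)
under TSO → (1,0); (1,2); (2,0); (2,2)
under PSO → (1,0); (1,2); (2,0); (2,2)
target (1,0) ∈ {TSO,PSO}

SC:no TSO:yes PSO:yes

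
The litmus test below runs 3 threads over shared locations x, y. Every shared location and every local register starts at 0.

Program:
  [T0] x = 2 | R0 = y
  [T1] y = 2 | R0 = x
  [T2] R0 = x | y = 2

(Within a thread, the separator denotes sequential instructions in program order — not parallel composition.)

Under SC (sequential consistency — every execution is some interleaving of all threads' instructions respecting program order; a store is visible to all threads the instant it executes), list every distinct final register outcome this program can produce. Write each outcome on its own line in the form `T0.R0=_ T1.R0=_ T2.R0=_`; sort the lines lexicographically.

T0.R0=0 T1.R0=2 T2.R0=0
T0.R0=0 T1.R0=2 T2.R0=2
T0.R0=2 T1.R0=0 T2.R0=0
T0.R0=2 T1.R0=0 T2.R0=2
T0.R0=2 T1.R0=2 T2.R0=0
T0.R0=2 T1.R0=2 T2.R0=2

outcome vector order: (T0.R0,T1.R0,T2.R0)
|SC outcomes| = 6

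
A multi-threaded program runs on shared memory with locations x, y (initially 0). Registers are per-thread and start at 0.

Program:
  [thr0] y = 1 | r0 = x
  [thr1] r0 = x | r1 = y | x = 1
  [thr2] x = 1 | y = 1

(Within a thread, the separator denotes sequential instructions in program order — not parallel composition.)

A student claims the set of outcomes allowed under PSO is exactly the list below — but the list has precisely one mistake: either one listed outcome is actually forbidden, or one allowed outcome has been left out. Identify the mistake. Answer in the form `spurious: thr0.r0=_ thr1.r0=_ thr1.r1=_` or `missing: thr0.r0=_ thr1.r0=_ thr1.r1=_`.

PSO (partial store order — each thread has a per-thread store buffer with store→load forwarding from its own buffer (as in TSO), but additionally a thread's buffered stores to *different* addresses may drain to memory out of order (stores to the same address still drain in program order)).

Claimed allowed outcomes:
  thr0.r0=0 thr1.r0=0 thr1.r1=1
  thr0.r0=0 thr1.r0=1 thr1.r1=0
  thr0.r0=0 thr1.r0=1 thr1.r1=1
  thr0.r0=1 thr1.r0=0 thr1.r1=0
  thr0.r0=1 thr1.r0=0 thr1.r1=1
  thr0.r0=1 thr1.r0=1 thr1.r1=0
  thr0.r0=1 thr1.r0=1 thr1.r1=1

outcome vector order: (thr0.r0,thr1.r0,thr1.r1)
PSO: 8 outcomes — {(0,0,0), (0,0,1), (0,1,0), (0,1,1), (1,0,0), (1,0,1), (1,1,0), (1,1,1)}
PSO∖claimed = {(0,0,0)}

missing: thr0.r0=0 thr1.r0=0 thr1.r1=0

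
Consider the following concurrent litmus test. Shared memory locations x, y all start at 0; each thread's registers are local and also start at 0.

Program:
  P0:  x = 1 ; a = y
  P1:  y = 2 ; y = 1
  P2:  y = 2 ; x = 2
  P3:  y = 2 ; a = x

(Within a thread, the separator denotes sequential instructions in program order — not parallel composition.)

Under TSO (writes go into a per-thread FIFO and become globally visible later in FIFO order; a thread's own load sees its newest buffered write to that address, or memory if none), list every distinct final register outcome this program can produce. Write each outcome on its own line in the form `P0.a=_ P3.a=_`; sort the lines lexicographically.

P0.a=0 P3.a=0
P0.a=0 P3.a=1
P0.a=0 P3.a=2
P0.a=1 P3.a=0
P0.a=1 P3.a=1
P0.a=1 P3.a=2
P0.a=2 P3.a=0
P0.a=2 P3.a=1
P0.a=2 P3.a=2

outcome vector order: (P0.a,P3.a)
|TSO outcomes| = 9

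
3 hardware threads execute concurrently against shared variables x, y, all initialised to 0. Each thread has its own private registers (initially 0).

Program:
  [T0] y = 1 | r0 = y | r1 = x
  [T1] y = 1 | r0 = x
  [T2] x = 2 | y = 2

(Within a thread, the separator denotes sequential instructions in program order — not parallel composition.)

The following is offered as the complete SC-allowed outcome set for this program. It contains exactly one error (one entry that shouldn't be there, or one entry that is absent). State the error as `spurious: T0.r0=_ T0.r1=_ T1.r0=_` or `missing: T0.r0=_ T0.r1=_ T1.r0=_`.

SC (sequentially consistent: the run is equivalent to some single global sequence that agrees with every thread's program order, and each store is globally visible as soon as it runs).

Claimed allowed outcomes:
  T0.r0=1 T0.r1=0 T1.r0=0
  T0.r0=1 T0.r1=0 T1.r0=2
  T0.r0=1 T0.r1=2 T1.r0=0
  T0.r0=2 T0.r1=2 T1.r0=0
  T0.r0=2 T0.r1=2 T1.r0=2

outcome vector order: (T0.r0,T0.r1,T1.r0)
[SC] allowed = {(1,0,0) (1,0,2) (1,2,0) (1,2,2) (2,2,0) (2,2,2)}
SC∖claimed = {(1,2,2)}

missing: T0.r0=1 T0.r1=2 T1.r0=2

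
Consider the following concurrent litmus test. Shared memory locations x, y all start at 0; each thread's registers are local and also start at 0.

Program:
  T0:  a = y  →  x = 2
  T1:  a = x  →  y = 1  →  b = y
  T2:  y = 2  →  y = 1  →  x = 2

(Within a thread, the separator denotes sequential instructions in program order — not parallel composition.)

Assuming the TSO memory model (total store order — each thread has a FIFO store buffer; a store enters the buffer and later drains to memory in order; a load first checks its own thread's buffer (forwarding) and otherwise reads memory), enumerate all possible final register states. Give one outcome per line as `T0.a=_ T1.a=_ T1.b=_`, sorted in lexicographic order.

T0.a=0 T1.a=0 T1.b=1
T0.a=0 T1.a=0 T1.b=2
T0.a=0 T1.a=2 T1.b=1
T0.a=0 T1.a=2 T1.b=2
T0.a=1 T1.a=0 T1.b=1
T0.a=1 T1.a=0 T1.b=2
T0.a=1 T1.a=2 T1.b=1
T0.a=2 T1.a=0 T1.b=1
T0.a=2 T1.a=0 T1.b=2
T0.a=2 T1.a=2 T1.b=1

outcome vector order: (T0.a,T1.a,T1.b)
|TSO outcomes| = 10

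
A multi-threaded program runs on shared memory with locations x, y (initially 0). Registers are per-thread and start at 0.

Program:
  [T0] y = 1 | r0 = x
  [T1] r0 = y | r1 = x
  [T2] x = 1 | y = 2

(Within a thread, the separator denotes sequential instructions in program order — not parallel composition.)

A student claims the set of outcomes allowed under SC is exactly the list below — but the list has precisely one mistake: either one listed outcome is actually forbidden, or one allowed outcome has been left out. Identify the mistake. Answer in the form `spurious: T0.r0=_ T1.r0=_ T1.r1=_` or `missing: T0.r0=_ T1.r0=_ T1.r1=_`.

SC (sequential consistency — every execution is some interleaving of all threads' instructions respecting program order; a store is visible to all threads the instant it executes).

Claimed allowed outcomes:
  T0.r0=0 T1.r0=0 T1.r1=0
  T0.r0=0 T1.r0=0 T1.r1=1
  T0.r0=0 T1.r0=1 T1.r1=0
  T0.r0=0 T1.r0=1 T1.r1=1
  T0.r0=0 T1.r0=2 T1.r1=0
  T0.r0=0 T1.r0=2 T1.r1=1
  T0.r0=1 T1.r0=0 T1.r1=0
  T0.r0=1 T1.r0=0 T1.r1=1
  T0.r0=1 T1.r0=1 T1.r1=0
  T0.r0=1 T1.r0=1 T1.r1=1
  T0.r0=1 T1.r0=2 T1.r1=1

outcome vector order: (T0.r0,T1.r0,T1.r1)
[SC] allowed = {<0 0 0>; <0 0 1>; <0 1 0>; <0 1 1>; <0 2 1>; <1 0 0>; <1 0 1>; <1 1 0>; <1 1 1>; <1 2 1>}
claimed∖SC = {<0 2 0>}

spurious: T0.r0=0 T1.r0=2 T1.r1=0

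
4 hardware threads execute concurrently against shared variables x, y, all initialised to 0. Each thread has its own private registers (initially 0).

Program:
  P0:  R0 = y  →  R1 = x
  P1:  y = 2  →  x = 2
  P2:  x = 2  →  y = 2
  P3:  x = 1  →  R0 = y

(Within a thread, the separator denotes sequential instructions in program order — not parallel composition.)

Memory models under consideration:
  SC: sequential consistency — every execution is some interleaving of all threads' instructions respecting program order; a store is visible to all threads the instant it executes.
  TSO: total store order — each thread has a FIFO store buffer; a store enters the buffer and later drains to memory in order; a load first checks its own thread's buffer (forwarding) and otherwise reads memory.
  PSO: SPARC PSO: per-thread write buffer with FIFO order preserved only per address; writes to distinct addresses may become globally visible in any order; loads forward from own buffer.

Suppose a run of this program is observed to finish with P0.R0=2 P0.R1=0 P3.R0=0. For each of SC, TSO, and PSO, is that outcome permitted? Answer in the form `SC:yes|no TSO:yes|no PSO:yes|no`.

SC:no TSO:yes PSO:yes

outcome vector order: (P0.R0,P0.R1,P3.R0)
SC (11): (0,0,0); (0,0,2); (0,1,0); (0,1,2); (0,2,0); (0,2,2); (2,0,2); (2,1,0); (2,1,2); (2,2,0); (2,2,2)
TSO (12): (0,0,0); (0,0,2); (0,1,0); (0,1,2); (0,2,0); (0,2,2); (2,0,0); (2,0,2); (2,1,0); (2,1,2); (2,2,0); (2,2,2)
PSO (12): (0,0,0); (0,0,2); (0,1,0); (0,1,2); (0,2,0); (0,2,2); (2,0,0); (2,0,2); (2,1,0); (2,1,2); (2,2,0); (2,2,2)
target (2,0,0) ∈ {TSO,PSO}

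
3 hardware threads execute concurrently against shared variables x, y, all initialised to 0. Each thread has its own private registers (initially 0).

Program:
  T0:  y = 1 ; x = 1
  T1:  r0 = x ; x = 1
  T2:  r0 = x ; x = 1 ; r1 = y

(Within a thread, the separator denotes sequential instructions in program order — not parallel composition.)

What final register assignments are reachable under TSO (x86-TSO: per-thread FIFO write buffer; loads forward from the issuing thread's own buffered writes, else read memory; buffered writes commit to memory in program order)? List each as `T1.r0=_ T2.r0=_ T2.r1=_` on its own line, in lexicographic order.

T1.r0=0 T2.r0=0 T2.r1=0
T1.r0=0 T2.r0=0 T2.r1=1
T1.r0=0 T2.r0=1 T2.r1=0
T1.r0=0 T2.r0=1 T2.r1=1
T1.r0=1 T2.r0=0 T2.r1=0
T1.r0=1 T2.r0=0 T2.r1=1
T1.r0=1 T2.r0=1 T2.r1=1

outcome vector order: (T1.r0,T2.r0,T2.r1)
|TSO outcomes| = 7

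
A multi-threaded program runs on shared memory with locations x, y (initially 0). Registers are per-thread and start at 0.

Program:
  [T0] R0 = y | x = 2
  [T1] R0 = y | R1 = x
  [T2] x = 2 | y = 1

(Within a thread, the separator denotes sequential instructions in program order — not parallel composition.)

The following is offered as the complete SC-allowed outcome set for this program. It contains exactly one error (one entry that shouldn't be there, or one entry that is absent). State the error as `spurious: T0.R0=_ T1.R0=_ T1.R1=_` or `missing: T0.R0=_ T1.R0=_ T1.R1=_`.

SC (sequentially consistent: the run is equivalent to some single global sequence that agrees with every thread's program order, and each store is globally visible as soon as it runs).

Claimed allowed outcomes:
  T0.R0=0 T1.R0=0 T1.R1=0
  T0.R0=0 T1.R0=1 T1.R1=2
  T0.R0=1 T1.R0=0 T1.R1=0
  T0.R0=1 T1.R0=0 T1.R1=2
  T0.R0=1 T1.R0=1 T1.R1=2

outcome vector order: (T0.R0,T1.R0,T1.R1)
under SC → 0/0/0 0/0/2 0/1/2 1/0/0 1/0/2 1/1/2
SC∖claimed = {0/0/2}

missing: T0.R0=0 T1.R0=0 T1.R1=2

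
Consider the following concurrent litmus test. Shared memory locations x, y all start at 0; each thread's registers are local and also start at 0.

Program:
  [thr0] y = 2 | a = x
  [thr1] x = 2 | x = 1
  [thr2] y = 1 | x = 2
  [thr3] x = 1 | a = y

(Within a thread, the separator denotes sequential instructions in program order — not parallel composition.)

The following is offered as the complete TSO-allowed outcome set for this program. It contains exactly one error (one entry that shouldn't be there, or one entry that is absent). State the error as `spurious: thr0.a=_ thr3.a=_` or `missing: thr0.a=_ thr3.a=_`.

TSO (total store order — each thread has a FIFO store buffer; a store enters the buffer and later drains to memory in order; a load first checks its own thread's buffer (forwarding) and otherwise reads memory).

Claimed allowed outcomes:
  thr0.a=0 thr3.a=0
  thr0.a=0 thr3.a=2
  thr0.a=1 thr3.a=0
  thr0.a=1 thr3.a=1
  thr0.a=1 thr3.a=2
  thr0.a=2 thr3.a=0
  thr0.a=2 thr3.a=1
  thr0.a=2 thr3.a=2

outcome vector order: (thr0.a,thr3.a)
TSO (9): 00, 01, 02, 10, 11, 12, 20, 21, 22
TSO∖claimed = {01}

missing: thr0.a=0 thr3.a=1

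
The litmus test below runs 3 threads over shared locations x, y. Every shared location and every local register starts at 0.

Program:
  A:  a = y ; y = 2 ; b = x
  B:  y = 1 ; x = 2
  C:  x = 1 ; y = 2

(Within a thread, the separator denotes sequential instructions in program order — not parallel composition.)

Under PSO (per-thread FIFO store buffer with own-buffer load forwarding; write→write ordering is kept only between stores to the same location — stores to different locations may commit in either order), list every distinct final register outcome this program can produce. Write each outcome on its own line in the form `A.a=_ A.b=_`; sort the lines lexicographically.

outcome vector order: (A.a,A.b)
|PSO outcomes| = 9

A.a=0 A.b=0
A.a=0 A.b=1
A.a=0 A.b=2
A.a=1 A.b=0
A.a=1 A.b=1
A.a=1 A.b=2
A.a=2 A.b=0
A.a=2 A.b=1
A.a=2 A.b=2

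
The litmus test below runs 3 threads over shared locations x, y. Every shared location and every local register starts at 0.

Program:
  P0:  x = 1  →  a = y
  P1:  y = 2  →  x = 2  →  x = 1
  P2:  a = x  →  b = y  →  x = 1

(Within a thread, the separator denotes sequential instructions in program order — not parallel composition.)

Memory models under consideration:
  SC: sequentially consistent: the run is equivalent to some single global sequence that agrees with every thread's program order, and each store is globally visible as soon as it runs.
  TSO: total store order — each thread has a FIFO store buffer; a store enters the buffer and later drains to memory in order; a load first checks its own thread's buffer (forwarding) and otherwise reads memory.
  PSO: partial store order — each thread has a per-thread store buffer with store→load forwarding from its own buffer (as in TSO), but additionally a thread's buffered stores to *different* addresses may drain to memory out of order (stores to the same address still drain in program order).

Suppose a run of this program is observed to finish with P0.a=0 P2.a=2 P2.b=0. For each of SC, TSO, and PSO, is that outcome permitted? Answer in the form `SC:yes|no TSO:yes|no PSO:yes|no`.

outcome vector order: (P0.a,P2.a,P2.b)
SC (10): 000 002 010 012 022 200 202 210 212 222
TSO (10): 000 002 010 012 022 200 202 210 212 222
PSO (12): 000 002 010 012 020 022 200 202 210 212 220 222
target 020 ∈ {PSO}

SC:no TSO:no PSO:yes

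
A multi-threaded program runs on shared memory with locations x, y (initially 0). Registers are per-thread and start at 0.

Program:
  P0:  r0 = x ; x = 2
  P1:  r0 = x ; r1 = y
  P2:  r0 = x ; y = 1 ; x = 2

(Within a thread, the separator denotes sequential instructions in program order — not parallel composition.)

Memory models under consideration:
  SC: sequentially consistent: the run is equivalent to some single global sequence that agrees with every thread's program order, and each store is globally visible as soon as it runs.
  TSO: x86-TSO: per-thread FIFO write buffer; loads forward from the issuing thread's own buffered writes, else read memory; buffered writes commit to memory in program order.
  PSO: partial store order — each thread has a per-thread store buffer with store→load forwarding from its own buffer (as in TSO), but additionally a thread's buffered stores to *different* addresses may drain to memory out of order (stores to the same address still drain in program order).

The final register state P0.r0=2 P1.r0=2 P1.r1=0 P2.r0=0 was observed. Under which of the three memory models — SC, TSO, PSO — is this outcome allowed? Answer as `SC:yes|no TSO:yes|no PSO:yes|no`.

SC:no TSO:no PSO:yes

outcome vector order: (P0.r0,P1.r0,P1.r1,P2.r0)
SC (11): 0000; 0002; 0010; 0012; 0200; 0202; 0210; 0212; 2000; 2010; 2210
TSO (11): 0000; 0002; 0010; 0012; 0200; 0202; 0210; 0212; 2000; 2010; 2210
PSO (12): 0000; 0002; 0010; 0012; 0200; 0202; 0210; 0212; 2000; 2010; 2200; 2210
target 2200 ∈ {PSO}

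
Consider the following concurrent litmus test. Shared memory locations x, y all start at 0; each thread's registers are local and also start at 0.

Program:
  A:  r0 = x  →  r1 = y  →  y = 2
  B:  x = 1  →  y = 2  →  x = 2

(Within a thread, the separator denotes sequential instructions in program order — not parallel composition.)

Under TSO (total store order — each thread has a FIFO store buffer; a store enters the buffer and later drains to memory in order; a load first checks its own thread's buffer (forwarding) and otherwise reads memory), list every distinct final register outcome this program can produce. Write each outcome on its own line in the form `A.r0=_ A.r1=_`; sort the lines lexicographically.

A.r0=0 A.r1=0
A.r0=0 A.r1=2
A.r0=1 A.r1=0
A.r0=1 A.r1=2
A.r0=2 A.r1=2

outcome vector order: (A.r0,A.r1)
|TSO outcomes| = 5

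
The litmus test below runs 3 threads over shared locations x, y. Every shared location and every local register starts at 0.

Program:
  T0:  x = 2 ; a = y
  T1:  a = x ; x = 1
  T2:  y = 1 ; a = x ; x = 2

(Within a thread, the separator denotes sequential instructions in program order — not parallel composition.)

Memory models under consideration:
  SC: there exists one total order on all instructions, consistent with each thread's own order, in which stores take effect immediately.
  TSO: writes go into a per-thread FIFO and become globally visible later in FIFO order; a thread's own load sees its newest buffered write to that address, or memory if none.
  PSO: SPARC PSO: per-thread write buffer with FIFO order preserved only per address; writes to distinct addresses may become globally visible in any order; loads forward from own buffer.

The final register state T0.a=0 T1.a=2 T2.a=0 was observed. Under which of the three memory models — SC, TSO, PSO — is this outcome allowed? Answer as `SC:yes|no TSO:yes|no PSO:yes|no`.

SC:no TSO:yes PSO:yes

outcome vector order: (T0.a,T1.a,T2.a)
[SC] allowed = {0/0/1; 0/0/2; 0/2/1; 0/2/2; 1/0/0; 1/0/1; 1/0/2; 1/2/0; 1/2/1; 1/2/2}
[TSO] allowed = {0/0/0; 0/0/1; 0/0/2; 0/2/0; 0/2/1; 0/2/2; 1/0/0; 1/0/1; 1/0/2; 1/2/0; 1/2/1; 1/2/2}
[PSO] allowed = {0/0/0; 0/0/1; 0/0/2; 0/2/0; 0/2/1; 0/2/2; 1/0/0; 1/0/1; 1/0/2; 1/2/0; 1/2/1; 1/2/2}
target 0/2/0 ∈ {TSO,PSO}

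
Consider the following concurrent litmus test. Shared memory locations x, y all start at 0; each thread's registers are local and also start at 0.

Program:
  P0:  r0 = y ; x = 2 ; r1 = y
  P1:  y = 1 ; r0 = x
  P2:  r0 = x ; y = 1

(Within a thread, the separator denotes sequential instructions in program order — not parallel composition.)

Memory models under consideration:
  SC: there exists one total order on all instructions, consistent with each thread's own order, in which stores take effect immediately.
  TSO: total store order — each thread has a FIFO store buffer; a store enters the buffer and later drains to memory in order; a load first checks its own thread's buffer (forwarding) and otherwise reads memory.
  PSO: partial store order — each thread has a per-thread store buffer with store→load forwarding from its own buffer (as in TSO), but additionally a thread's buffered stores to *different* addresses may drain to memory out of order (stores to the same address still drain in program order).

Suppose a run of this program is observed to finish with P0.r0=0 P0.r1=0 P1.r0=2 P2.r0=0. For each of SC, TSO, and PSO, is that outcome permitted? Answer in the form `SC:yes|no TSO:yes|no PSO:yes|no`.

outcome vector order: (P0.r0,P0.r1,P1.r0,P2.r0)
SC: 10 outcomes — {(0,0,2,0); (0,0,2,2); (0,1,0,0); (0,1,0,2); (0,1,2,0); (0,1,2,2); (1,1,0,0); (1,1,0,2); (1,1,2,0); (1,1,2,2)}
TSO: 12 outcomes — {(0,0,0,0); (0,0,0,2); (0,0,2,0); (0,0,2,2); (0,1,0,0); (0,1,0,2); (0,1,2,0); (0,1,2,2); (1,1,0,0); (1,1,0,2); (1,1,2,0); (1,1,2,2)}
PSO: 12 outcomes — {(0,0,0,0); (0,0,0,2); (0,0,2,0); (0,0,2,2); (0,1,0,0); (0,1,0,2); (0,1,2,0); (0,1,2,2); (1,1,0,0); (1,1,0,2); (1,1,2,0); (1,1,2,2)}
target (0,0,2,0) ∈ {SC,TSO,PSO}

SC:yes TSO:yes PSO:yes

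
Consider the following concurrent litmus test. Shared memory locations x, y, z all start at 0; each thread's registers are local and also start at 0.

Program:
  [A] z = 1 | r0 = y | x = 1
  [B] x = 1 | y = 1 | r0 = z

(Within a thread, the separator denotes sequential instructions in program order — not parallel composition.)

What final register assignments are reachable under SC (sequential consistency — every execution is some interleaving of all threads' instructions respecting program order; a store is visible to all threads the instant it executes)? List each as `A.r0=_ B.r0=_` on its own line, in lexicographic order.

outcome vector order: (A.r0,B.r0)
|SC outcomes| = 3

A.r0=0 B.r0=1
A.r0=1 B.r0=0
A.r0=1 B.r0=1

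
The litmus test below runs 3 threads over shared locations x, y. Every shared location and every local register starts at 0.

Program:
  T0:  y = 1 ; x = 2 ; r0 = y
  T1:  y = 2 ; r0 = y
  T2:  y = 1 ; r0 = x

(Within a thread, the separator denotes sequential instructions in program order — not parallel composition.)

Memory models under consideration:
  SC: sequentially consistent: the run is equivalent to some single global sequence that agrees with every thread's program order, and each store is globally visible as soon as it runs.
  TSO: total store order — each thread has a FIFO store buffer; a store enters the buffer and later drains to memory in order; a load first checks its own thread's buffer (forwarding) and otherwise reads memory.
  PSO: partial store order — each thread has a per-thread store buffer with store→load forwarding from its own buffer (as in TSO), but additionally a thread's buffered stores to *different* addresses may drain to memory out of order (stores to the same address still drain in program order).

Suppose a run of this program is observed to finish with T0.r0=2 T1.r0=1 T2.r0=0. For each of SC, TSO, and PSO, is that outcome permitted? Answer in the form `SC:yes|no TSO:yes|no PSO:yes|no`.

SC:no TSO:yes PSO:yes

outcome vector order: (T0.r0,T1.r0,T2.r0)
SC (7): 110; 112; 120; 122; 212; 220; 222
TSO (8): 110; 112; 120; 122; 210; 212; 220; 222
PSO (8): 110; 112; 120; 122; 210; 212; 220; 222
target 210 ∈ {TSO,PSO}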